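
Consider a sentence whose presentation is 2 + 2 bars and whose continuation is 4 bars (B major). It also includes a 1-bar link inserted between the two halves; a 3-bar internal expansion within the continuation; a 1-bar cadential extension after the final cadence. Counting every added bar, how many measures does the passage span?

Basic sentence: 2 + 2 + 4 = 8 bars.
8 (basic form) + 1 (link) + 3 (internal expansion) + 1 (cadential extension) = 13.

13 measures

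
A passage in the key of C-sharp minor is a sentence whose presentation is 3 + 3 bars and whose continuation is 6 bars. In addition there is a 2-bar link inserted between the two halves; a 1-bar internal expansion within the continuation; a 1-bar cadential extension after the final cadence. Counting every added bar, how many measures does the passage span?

16 measures

Basic sentence: 3 + 3 + 6 = 12 bars.
12 (basic form) + 2 (link) + 1 (internal expansion) + 1 (cadential extension) = 16.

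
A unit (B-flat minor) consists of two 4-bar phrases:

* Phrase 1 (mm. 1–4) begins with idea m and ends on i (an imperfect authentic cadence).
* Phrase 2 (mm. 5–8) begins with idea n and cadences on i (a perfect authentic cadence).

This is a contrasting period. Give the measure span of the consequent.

The phrase ending with the weaker cadence (imperfect authentic cadence) is the antecedent; the one ending more conclusively (perfect authentic cadence) is the consequent. The consequent is measures 5–8.

measures 5–8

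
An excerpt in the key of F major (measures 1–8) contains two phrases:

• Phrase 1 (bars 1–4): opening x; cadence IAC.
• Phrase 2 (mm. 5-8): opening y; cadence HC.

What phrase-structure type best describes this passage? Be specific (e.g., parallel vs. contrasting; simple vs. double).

The second phrase closes with a half cadence, which is not stronger than the first phrase's imperfect authentic cadence; without a weak→strong cadential pair there is no antecedent–consequent relationship, so this is a phrase group rather than a period.

phrase group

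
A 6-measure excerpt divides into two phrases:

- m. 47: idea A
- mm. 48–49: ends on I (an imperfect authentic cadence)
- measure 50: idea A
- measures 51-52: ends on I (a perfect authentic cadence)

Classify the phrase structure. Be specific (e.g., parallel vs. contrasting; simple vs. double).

Phrase 1 ends with an imperfect authentic cadence (weaker) and phrase 2 with a perfect authentic cadence (stronger): antecedent + consequent = a period.
The two phrases open with the same material (A / A), so the period is parallel.

parallel period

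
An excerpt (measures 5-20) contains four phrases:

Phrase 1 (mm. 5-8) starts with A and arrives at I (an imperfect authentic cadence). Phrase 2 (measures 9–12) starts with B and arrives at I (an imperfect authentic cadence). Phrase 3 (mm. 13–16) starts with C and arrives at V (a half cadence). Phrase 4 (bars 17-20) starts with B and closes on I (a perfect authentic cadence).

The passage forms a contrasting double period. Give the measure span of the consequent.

measures 13–20

In a double period the four phrases pair into a large antecedent (phrases 1–2, ending imperfect authentic cadence) and a large consequent (phrases 3–4, ending perfect authentic cadence). The consequent spans mm. 13–20.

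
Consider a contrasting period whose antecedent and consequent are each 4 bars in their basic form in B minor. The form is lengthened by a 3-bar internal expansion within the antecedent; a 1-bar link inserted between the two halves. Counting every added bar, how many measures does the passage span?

12 measures

Basic contrasting period: 4 + 4 = 8 bars.
8 (basic form) + 3 (internal expansion) + 1 (link) = 12.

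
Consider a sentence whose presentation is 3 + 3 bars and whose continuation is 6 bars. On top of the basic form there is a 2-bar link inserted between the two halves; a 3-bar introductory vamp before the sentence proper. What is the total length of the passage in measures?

17 measures

Basic sentence: 3 + 3 + 6 = 12 bars.
12 (basic form) + 2 (link) + 3 (introduction) = 17.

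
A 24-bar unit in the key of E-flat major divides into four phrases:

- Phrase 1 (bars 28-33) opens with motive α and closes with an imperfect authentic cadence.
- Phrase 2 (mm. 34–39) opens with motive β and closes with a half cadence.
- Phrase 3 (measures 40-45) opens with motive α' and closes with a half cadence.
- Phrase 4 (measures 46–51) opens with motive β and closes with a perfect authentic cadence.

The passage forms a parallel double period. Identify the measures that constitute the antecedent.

measures 28–39

In a double period the four phrases pair into a large antecedent (phrases 1–2, ending half cadence) and a large consequent (phrases 3–4, ending perfect authentic cadence). The antecedent spans mm. 28–39.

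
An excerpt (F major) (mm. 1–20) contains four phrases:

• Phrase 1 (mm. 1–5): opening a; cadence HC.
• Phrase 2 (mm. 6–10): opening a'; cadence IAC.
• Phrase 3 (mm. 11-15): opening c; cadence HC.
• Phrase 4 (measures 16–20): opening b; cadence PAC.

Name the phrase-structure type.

Four phrases in two halves: the first half (bars 1-10) ends with an imperfect authentic cadence, the second (mm. 11-20) with a perfect authentic cadence — a large antecedent–consequent pair, i.e. a double period.
Phrase 3 begins with different material from phrase 1, making it contrasting.

contrasting double period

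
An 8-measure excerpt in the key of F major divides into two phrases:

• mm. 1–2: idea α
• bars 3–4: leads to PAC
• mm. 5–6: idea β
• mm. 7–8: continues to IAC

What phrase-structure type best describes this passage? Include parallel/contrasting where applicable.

The second phrase closes with an imperfect authentic cadence, which is not stronger than the first phrase's perfect authentic cadence; without a weak→strong cadential pair there is no antecedent–consequent relationship, so this is a phrase group rather than a period.

phrase group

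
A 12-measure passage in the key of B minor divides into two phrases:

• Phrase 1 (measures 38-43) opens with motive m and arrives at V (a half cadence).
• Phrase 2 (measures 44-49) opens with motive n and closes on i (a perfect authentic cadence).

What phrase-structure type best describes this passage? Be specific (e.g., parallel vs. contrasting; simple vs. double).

Phrase 1 ends with a half cadence (weaker) and phrase 2 with a perfect authentic cadence (stronger): antecedent + consequent = a period.
The two phrases open with different material (m / n), so the period is contrasting.

contrasting period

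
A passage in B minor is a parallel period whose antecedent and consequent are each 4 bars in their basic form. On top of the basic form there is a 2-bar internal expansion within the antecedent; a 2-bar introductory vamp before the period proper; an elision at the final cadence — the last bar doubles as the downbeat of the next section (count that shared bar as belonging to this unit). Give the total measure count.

12 measures

Basic parallel period: 4 + 4 = 8 bars.
8 (basic form) + 2 (internal expansion) + 2 (introduction) = 12.
The elision shares a bar with the next section but does not change this unit's count.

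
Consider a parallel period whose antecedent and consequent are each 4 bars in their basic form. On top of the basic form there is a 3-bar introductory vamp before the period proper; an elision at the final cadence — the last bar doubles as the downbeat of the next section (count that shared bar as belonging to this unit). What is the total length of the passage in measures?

Basic parallel period: 4 + 4 = 8 bars.
8 (basic form) + 3 (introduction) = 11.
The elision shares a bar with the next section but does not change this unit's count.

11 measures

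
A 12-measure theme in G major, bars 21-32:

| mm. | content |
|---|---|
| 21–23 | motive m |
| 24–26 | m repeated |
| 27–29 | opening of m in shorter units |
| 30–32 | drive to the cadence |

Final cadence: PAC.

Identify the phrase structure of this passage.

Basic idea (bars 21–23) + its repetition (bars 24–26) form the presentation; fragmentation and cadence (measures 27–32) form the continuation — the 12-bar whole is a sentence.

sentence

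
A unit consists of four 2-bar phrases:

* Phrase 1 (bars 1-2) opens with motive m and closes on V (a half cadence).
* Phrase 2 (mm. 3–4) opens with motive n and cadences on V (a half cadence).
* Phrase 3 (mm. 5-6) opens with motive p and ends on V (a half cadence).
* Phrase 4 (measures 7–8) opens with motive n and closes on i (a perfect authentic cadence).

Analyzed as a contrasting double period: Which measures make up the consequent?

In a double period the four phrases pair into a large antecedent (phrases 1–2, ending half cadence) and a large consequent (phrases 3–4, ending perfect authentic cadence). The consequent spans mm. 5-8.

measures 5–8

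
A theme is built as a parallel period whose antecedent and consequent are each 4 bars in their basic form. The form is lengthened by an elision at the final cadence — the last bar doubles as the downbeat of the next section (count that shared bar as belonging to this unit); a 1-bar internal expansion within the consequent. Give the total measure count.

9 measures

Basic parallel period: 4 + 4 = 8 bars.
8 (basic form) + 1 (internal expansion) = 9.
The elision shares a bar with the next section but does not change this unit's count.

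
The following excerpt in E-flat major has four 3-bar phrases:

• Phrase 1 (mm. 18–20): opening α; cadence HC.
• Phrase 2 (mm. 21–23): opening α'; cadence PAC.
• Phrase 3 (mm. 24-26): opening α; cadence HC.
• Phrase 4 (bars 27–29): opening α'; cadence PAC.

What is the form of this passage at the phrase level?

The cadence pattern HC–PAC–HC–PAC is weak–strong twice, and phrases 3–4 restate phrases 1–2: a period heard twice, not a double period (which would end weakly at phrase 2).

repeated period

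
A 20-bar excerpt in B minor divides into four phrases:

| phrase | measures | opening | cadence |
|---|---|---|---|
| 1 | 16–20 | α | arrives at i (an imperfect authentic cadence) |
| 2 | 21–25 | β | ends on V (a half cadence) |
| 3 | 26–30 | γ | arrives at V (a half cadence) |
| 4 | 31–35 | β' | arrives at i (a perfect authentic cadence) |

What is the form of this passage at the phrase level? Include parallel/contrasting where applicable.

Four phrases in two halves: the first half (measures 16–25) ends with a half cadence, the second (mm. 26–35) with a perfect authentic cadence — a large antecedent–consequent pair, i.e. a double period.
Phrase 3 begins with different material from phrase 1, making it contrasting.

contrasting double period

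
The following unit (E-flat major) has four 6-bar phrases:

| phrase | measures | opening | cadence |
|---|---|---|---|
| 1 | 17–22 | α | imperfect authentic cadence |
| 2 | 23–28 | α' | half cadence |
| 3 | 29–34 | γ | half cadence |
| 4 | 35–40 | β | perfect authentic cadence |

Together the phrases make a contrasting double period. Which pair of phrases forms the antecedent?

phrases 1 and 2

In a double period the first pair of phrases (ending half cadence) is the large antecedent and the second pair (ending perfect authentic cadence) is the large consequent; the antecedent is phrases 1 and 2.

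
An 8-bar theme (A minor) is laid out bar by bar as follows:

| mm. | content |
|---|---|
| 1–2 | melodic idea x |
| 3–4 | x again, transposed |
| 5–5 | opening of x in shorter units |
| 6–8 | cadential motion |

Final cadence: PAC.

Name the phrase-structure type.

Basic idea (measures 1–2) + its repetition (bars 3-4) form the presentation; fragmentation and cadence (mm. 5-8) form the continuation — the 8-bar whole is a sentence.

sentence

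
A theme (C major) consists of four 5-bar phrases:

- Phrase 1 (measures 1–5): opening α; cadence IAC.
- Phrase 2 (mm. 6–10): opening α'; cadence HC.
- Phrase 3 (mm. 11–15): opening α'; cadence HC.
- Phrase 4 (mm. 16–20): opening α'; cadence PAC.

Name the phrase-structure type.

parallel double period

Four phrases in two halves: the first half (mm. 1-10) ends with a half cadence, the second (mm. 11–20) with a perfect authentic cadence — a large antecedent–consequent pair, i.e. a double period.
Phrase 3 begins with the same material as phrase 1, making it parallel.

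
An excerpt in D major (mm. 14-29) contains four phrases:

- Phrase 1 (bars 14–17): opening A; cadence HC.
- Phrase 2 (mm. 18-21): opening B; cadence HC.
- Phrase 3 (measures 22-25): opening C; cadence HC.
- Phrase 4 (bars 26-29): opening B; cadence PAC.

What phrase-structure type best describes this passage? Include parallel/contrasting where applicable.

contrasting double period

Four phrases in two halves: the first half (mm. 14–21) ends with a half cadence, the second (measures 22–29) with a perfect authentic cadence — a large antecedent–consequent pair, i.e. a double period.
Phrase 3 begins with different material from phrase 1, making it contrasting.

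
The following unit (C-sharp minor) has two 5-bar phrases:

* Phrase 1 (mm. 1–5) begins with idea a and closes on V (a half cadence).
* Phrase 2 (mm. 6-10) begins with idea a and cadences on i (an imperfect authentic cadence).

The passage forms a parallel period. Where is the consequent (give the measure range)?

measures 6–10

The antecedent is the phrase ending with the weaker cadence (half cadence, phrase 1) and the consequent the one ending more conclusively (imperfect authentic cadence, phrase 2); the consequent is measures 6-10.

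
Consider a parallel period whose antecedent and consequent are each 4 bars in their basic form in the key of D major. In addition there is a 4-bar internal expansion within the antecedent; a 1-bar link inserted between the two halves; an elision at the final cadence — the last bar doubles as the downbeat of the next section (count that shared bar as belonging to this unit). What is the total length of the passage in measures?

13 measures

Basic parallel period: 4 + 4 = 8 bars.
8 (basic form) + 4 (internal expansion) + 1 (link) = 13.
The elision shares a bar with the next section but does not change this unit's count.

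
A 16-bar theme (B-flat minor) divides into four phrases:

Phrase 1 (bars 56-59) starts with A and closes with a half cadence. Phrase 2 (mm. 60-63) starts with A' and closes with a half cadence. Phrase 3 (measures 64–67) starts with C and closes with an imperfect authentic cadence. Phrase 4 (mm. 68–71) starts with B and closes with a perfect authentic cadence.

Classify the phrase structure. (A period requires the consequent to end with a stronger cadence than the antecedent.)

Four phrases in two halves: the first half (mm. 56-63) ends with a half cadence, the second (bars 64–71) with a perfect authentic cadence — a large antecedent–consequent pair, i.e. a double period.
Phrase 3 begins with different material from phrase 1, making it contrasting.

contrasting double period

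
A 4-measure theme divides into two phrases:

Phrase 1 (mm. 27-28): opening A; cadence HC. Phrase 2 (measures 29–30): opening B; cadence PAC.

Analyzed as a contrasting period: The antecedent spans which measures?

The antecedent is the phrase ending with the weaker cadence (half cadence, phrase 1) and the consequent the one ending more conclusively (perfect authentic cadence, phrase 2); the antecedent is bars 27-28.

measures 27–28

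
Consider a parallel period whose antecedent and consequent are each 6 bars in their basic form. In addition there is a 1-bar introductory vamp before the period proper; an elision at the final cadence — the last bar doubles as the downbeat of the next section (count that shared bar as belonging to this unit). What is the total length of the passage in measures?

13 measures

Basic parallel period: 6 + 6 = 12 bars.
12 (basic form) + 1 (introduction) = 13.
The elision shares a bar with the next section but does not change this unit's count.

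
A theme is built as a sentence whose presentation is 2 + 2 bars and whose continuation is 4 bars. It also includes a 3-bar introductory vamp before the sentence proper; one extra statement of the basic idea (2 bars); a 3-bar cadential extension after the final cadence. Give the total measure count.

16 measures

Basic sentence: 2 + 2 + 4 = 8 bars.
8 (basic form) + 3 (introduction) + 2 (extra statement) + 3 (cadential extension) = 16.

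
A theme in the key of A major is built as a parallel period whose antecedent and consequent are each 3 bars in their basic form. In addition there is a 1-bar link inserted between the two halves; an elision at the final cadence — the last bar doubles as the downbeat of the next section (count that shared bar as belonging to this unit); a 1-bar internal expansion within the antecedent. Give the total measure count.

8 measures

Basic parallel period: 3 + 3 = 6 bars.
6 (basic form) + 1 (link) + 1 (internal expansion) = 8.
The elision shares a bar with the next section but does not change this unit's count.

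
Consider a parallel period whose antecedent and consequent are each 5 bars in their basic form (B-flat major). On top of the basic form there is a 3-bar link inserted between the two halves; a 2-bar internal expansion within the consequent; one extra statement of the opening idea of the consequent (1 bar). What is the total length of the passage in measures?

16 measures

Basic parallel period: 5 + 5 = 10 bars.
10 (basic form) + 3 (link) + 2 (internal expansion) + 1 (extra statement) = 16.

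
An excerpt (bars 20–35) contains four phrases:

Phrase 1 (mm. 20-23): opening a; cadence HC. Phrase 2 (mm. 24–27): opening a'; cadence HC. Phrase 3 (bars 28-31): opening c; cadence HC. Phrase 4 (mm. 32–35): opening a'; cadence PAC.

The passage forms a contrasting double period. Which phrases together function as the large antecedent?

In a double period the first pair of phrases (ending half cadence) is the large antecedent and the second pair (ending perfect authentic cadence) is the large consequent; the antecedent is phrases 1 and 2.

phrases 1 and 2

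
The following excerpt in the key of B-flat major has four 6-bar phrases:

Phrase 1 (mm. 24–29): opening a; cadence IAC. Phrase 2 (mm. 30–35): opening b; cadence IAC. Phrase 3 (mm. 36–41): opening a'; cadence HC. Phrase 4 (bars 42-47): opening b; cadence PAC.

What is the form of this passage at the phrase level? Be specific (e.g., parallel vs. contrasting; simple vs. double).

parallel double period

Four phrases in two halves: the first half (mm. 24–35) ends with an imperfect authentic cadence, the second (mm. 36-47) with a perfect authentic cadence — a large antecedent–consequent pair, i.e. a double period.
Phrase 3 begins with the same material as phrase 1, making it parallel.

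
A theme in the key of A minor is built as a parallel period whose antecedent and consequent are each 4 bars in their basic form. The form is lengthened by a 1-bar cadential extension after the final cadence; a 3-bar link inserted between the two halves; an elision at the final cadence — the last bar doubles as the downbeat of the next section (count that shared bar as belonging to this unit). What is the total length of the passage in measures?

12 measures

Basic parallel period: 4 + 4 = 8 bars.
8 (basic form) + 1 (cadential extension) + 3 (link) = 12.
The elision shares a bar with the next section but does not change this unit's count.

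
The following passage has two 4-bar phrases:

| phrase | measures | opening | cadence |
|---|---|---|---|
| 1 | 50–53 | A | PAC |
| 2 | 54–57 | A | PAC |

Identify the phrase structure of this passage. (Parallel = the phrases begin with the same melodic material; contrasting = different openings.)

repeated phrase

Both phrases have the same opening (A) and the same cadence (perfect authentic cadence): the second is a restatement, not a consequent, so this is a repeated phrase rather than a period.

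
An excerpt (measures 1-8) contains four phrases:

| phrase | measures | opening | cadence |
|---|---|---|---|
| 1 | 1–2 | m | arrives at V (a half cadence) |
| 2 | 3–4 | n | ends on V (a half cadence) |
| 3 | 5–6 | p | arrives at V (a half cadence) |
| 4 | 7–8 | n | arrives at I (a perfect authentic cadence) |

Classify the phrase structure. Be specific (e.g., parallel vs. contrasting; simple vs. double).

Four phrases in two halves: the first half (mm. 1–4) ends with a half cadence, the second (bars 5–8) with a perfect authentic cadence — a large antecedent–consequent pair, i.e. a double period.
Phrase 3 begins with different material from phrase 1, making it contrasting.

contrasting double period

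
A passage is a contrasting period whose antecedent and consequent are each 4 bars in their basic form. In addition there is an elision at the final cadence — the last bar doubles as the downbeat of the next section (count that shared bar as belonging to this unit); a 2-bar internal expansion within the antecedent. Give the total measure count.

10 measures

Basic contrasting period: 4 + 4 = 8 bars.
8 (basic form) + 2 (internal expansion) = 10.
The elision shares a bar with the next section but does not change this unit's count.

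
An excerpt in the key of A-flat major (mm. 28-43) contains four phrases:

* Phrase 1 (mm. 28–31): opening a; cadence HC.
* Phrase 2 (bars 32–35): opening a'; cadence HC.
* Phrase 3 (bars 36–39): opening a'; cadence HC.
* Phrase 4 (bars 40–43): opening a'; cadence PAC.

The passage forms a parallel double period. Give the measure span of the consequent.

measures 36–43

In a double period the four phrases pair into a large antecedent (phrases 1–2, ending half cadence) and a large consequent (phrases 3–4, ending perfect authentic cadence). The consequent spans measures 36-43.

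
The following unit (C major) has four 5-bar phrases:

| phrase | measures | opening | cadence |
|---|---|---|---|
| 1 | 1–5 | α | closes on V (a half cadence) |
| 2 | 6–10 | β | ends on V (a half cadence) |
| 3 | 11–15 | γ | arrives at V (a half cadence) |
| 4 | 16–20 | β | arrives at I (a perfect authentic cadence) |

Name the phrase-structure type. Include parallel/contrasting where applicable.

contrasting double period

Four phrases in two halves: the first half (mm. 1-10) ends with a half cadence, the second (mm. 11-20) with a perfect authentic cadence — a large antecedent–consequent pair, i.e. a double period.
Phrase 3 begins with different material from phrase 1, making it contrasting.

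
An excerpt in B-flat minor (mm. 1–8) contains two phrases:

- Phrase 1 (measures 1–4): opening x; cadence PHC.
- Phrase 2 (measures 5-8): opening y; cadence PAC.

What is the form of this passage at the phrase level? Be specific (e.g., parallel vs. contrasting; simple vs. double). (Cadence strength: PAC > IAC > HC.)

contrasting period

Phrase 1 ends with a Phrygian half cadence (weaker) and phrase 2 with a perfect authentic cadence (stronger): antecedent + consequent = a period.
The two phrases open with different material (x / y), so the period is contrasting.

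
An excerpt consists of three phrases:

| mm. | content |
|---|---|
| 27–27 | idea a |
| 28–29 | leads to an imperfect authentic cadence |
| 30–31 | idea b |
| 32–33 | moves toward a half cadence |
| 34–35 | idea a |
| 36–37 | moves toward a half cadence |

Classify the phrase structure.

phrase group

The final phrase closes with a half cadence, which is not stronger than the preceding half cadence; the 3 phrases lack an overall antecedent–consequent design and so form a phrase group.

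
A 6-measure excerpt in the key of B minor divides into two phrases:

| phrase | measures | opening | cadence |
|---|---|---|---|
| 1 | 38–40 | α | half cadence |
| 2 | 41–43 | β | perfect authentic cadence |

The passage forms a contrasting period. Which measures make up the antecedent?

measures 38–40

The phrase ending with the weaker cadence (half cadence) is the antecedent; the one ending more conclusively (perfect authentic cadence) is the consequent. The antecedent is measures 38–40.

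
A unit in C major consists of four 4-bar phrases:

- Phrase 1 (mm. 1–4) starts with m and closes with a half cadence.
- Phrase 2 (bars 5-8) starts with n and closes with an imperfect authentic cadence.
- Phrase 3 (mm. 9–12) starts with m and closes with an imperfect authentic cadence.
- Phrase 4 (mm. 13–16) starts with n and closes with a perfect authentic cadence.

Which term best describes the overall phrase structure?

parallel double period

Four phrases in two halves: the first half (mm. 1-8) ends with an imperfect authentic cadence, the second (measures 9–16) with a perfect authentic cadence — a large antecedent–consequent pair, i.e. a double period.
Phrase 3 begins with the same material as phrase 1, making it parallel.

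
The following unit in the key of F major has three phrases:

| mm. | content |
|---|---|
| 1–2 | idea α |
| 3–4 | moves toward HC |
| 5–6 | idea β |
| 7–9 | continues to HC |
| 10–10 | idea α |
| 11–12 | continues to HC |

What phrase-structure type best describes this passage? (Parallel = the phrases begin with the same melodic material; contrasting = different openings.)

phrase group

The final phrase closes with a half cadence, which is not stronger than the preceding half cadence; the 3 phrases lack an overall antecedent–consequent design and so form a phrase group.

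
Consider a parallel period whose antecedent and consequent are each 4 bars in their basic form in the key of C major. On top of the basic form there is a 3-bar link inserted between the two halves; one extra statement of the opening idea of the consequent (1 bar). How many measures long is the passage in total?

Basic parallel period: 4 + 4 = 8 bars.
8 (basic form) + 3 (link) + 1 (extra statement) = 12.

12 measures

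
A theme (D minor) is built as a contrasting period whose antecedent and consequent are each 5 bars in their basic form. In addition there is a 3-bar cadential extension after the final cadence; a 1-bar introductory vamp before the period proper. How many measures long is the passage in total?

14 measures

Basic contrasting period: 5 + 5 = 10 bars.
10 (basic form) + 3 (cadential extension) + 1 (introduction) = 14.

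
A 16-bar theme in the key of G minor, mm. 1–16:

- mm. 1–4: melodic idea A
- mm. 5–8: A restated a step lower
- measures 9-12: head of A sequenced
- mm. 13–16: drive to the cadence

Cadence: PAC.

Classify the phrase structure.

sentence

Basic idea (bars 1–4) + its repetition (mm. 5–8) form the presentation; fragmentation and cadence (measures 9-16) form the continuation — the 16-bar whole is a sentence.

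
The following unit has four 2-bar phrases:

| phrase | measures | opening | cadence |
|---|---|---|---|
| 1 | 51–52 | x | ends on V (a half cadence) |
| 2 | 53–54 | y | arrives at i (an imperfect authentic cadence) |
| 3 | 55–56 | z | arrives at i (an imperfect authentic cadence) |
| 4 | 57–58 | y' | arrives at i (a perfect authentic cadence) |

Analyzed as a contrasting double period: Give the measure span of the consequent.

In a double period the four phrases pair into a large antecedent (phrases 1–2, ending imperfect authentic cadence) and a large consequent (phrases 3–4, ending perfect authentic cadence). The consequent spans mm. 55-58.

measures 55–58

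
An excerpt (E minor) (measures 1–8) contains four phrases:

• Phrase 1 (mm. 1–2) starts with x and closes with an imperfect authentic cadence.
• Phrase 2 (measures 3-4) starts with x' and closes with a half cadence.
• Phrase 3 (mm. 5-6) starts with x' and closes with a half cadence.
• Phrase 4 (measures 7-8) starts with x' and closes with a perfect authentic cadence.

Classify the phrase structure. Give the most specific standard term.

parallel double period

Four phrases in two halves: the first half (measures 1-4) ends with a half cadence, the second (mm. 5-8) with a perfect authentic cadence — a large antecedent–consequent pair, i.e. a double period.
Phrase 3 begins with the same material as phrase 1, making it parallel.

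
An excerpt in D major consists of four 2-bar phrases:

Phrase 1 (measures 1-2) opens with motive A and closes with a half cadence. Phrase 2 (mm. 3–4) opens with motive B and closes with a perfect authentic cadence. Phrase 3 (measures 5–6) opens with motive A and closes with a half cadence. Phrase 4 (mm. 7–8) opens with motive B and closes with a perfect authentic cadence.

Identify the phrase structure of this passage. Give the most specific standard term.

The cadence pattern HC–PAC–HC–PAC is weak–strong twice, and phrases 3–4 restate phrases 1–2: a period heard twice, not a double period (which would end weakly at phrase 2).

repeated period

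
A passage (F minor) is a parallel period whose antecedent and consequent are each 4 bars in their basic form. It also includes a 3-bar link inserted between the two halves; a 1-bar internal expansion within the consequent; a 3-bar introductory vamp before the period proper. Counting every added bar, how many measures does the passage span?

Basic parallel period: 4 + 4 = 8 bars.
8 (basic form) + 3 (link) + 1 (internal expansion) + 3 (introduction) = 15.

15 measures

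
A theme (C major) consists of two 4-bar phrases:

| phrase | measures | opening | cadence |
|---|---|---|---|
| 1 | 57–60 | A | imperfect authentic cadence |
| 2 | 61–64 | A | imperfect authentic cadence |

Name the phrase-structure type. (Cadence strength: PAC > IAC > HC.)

repeated phrase

Both phrases have the same opening (A) and the same cadence (imperfect authentic cadence): the second is a restatement, not a consequent, so this is a repeated phrase rather than a period.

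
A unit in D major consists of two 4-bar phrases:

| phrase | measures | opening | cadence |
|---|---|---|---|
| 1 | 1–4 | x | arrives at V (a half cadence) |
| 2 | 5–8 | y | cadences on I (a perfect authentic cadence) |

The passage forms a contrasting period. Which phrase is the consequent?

The phrase ending with the weaker cadence (half cadence) is the antecedent; the one ending more conclusively (perfect authentic cadence) is the consequent. The consequent is phrase 2.

phrase 2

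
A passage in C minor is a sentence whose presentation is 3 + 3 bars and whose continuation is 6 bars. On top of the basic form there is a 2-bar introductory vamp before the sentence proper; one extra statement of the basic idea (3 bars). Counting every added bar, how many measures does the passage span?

Basic sentence: 3 + 3 + 6 = 12 bars.
12 (basic form) + 2 (introduction) + 3 (extra statement) = 17.

17 measures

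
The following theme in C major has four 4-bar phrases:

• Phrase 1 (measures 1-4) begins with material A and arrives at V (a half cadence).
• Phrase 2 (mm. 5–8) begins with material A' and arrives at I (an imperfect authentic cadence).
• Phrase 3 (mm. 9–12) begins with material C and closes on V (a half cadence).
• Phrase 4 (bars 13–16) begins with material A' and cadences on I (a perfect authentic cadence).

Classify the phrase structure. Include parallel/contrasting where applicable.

Four phrases in two halves: the first half (mm. 1–8) ends with an imperfect authentic cadence, the second (mm. 9–16) with a perfect authentic cadence — a large antecedent–consequent pair, i.e. a double period.
Phrase 3 begins with different material from phrase 1, making it contrasting.

contrasting double period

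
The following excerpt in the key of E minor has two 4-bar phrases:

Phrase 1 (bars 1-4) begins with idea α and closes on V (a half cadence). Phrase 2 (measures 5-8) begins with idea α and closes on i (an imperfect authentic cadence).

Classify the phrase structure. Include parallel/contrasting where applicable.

parallel period

Phrase 1 ends with a half cadence (weaker) and phrase 2 with an imperfect authentic cadence (stronger): antecedent + consequent = a period.
The two phrases open with the same material (α / α), so the period is parallel.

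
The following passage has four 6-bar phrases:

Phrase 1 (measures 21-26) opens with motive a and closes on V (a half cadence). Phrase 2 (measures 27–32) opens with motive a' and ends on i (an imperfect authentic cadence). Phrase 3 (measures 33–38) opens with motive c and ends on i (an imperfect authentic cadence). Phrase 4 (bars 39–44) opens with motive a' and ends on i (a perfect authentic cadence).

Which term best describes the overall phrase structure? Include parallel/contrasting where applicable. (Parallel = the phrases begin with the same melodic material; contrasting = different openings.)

Four phrases in two halves: the first half (measures 21–32) ends with an imperfect authentic cadence, the second (bars 33–44) with a perfect authentic cadence — a large antecedent–consequent pair, i.e. a double period.
Phrase 3 begins with different material from phrase 1, making it contrasting.

contrasting double period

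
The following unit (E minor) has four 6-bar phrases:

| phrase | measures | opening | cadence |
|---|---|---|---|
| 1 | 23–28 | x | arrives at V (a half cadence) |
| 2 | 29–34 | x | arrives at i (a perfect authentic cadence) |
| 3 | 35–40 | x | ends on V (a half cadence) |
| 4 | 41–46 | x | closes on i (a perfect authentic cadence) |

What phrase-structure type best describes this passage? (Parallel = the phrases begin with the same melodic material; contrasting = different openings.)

The cadence pattern HC–PAC–HC–PAC is weak–strong twice, and phrases 3–4 restate phrases 1–2: a period heard twice, not a double period (which would end weakly at phrase 2).

repeated period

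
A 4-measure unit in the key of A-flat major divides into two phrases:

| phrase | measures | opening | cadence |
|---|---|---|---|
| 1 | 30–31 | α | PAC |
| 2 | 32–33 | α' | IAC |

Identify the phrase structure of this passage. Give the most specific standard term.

The second phrase closes with an imperfect authentic cadence, which is not stronger than the first phrase's perfect authentic cadence; without a weak→strong cadential pair there is no antecedent–consequent relationship, so this is a phrase group rather than a period.

phrase group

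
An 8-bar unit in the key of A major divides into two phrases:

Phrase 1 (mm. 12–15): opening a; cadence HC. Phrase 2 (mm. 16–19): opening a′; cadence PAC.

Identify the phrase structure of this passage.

parallel period

Phrase 1 ends with a half cadence (weaker) and phrase 2 with a perfect authentic cadence (stronger): antecedent + consequent = a period.
The two phrases open with the same material (a / a′), so the period is parallel.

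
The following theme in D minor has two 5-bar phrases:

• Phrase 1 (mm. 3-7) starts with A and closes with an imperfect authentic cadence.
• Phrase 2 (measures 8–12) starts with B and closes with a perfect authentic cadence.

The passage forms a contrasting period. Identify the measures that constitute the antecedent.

The antecedent is the phrase ending with the weaker cadence (imperfect authentic cadence, phrase 1) and the consequent the one ending more conclusively (perfect authentic cadence, phrase 2); the antecedent is mm. 3-7.

measures 3–7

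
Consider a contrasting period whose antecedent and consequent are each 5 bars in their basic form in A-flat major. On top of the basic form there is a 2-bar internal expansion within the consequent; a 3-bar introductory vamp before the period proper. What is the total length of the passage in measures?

Basic contrasting period: 5 + 5 = 10 bars.
10 (basic form) + 2 (internal expansion) + 3 (introduction) = 15.

15 measures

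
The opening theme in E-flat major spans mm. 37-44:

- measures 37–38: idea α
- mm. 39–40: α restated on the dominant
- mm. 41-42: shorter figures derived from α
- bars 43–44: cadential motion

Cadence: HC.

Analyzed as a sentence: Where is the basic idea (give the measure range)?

measures 37–38

The presentation of a sentence is the basic idea (mm. 37-38) plus its repetition (mm. 39–40); the basic idea is therefore mm. 37-38.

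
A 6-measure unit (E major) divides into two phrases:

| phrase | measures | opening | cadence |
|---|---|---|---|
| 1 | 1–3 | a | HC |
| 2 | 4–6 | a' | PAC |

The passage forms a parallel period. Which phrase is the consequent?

phrase 2

The phrase ending with the weaker cadence (half cadence) is the antecedent; the one ending more conclusively (perfect authentic cadence) is the consequent. The consequent is phrase 2.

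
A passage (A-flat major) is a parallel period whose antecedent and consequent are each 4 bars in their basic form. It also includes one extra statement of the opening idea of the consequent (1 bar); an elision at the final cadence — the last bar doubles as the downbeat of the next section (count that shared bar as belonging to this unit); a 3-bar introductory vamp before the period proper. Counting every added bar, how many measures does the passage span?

Basic parallel period: 4 + 4 = 8 bars.
8 (basic form) + 1 (extra statement) + 3 (introduction) = 12.
The elision shares a bar with the next section but does not change this unit's count.

12 measures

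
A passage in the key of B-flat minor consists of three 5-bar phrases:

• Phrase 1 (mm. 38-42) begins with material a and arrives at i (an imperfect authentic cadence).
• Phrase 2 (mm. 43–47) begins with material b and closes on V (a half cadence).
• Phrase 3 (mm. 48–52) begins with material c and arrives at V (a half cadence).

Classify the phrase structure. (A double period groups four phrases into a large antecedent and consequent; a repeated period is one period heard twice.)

phrase group

The final phrase closes with a half cadence, which is not stronger than the preceding half cadence; the 3 phrases lack an overall antecedent–consequent design and so form a phrase group.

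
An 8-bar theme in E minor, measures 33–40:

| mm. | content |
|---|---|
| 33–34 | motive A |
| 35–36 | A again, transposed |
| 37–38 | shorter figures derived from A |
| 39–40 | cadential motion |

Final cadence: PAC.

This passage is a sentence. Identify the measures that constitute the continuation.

measures 37–40

After the presentation (mm. 33–36), the continuation covers the fragmentation through the cadence: mm. 37–40.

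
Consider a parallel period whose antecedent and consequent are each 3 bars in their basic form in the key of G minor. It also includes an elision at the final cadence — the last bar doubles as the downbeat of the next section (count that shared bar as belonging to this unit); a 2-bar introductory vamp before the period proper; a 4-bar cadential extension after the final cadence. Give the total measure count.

12 measures

Basic parallel period: 3 + 3 = 6 bars.
6 (basic form) + 2 (introduction) + 4 (cadential extension) = 12.
The elision shares a bar with the next section but does not change this unit's count.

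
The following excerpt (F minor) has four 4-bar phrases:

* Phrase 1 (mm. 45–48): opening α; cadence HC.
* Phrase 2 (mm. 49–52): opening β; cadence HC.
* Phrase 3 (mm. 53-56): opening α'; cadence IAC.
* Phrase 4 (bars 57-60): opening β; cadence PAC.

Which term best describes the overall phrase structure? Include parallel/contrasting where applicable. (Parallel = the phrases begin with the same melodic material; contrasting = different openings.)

Four phrases in two halves: the first half (mm. 45–52) ends with a half cadence, the second (bars 53–60) with a perfect authentic cadence — a large antecedent–consequent pair, i.e. a double period.
Phrase 3 begins with the same material as phrase 1, making it parallel.

parallel double period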